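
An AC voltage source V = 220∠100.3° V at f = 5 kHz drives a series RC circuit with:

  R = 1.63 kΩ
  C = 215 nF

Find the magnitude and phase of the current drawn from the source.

Step 1 — Angular frequency: ω = 2π·f = 2π·5000 = 3.142e+04 rad/s.
Step 2 — Component impedances:
  R: Z = R = 1630 Ω
  C: Z = 1/(jωC) = -j/(ω·C) = 0 - j148.1 Ω
Step 3 — Series combination: Z_total = R + C = 1630 - j148.1 Ω = 1637∠-5.2° Ω.
Step 4 — Source phasor: V = 220∠100.3° V = -39.34 + j216.5 V.
Step 5 — Ohm's law: I = V / Z_total = (-39.34 + j216.5) / (1630 - j148.1) = -0.0359 + j0.1295 A.
Step 6 — Convert to polar: |I| = 0.1344 A, ∠I = 105.5°.

I = 0.1344∠105.5° A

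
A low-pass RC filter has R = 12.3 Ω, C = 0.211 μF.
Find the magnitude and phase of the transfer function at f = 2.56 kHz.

Step 1 — Angular frequency: ω = 2π·2560 = 1.608e+04 rad/s.
Step 2 — Transfer function: H(jω) = 1/(1 + jωRC).
Step 3 — Denominator: 1 + jωRC = 1 + j·1.608e+04·12.3·2.11e-07 = 1 + j0.04175.
Step 4 — H = 0.9983 - j0.04167.
Step 5 — Magnitude: |H| = 0.9991 (-0.0 dB); phase: φ = -2.4°.

|H| = 0.9991 (-0.0 dB), φ = -2.4°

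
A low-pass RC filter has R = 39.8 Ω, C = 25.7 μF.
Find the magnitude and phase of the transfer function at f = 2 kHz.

Step 1 — Angular frequency: ω = 2π·2000 = 1.257e+04 rad/s.
Step 2 — Transfer function: H(jω) = 1/(1 + jωRC).
Step 3 — Denominator: 1 + jωRC = 1 + j·1.257e+04·39.8·2.57e-05 = 1 + j12.85.
Step 4 — H = 0.006016 - j0.07733.
Step 5 — Magnitude: |H| = 0.07756 (-22.2 dB); phase: φ = -85.6°.

|H| = 0.07756 (-22.2 dB), φ = -85.6°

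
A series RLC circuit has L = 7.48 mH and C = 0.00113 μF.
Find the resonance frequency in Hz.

Step 1 — Resonance condition Im(Z)=0 gives ω₀ = 1/√(LC).
Step 2 — ω₀ = 1/√(0.00748·1.13e-09) = 3.44e+05 rad/s.
Step 3 — f₀ = ω₀/(2π) = 5.474e+04 Hz.

f₀ = 5.474e+04 Hz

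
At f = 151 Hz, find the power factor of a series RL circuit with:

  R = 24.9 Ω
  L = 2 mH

Step 1 — Angular frequency: ω = 2π·f = 2π·151 = 948.8 rad/s.
Step 2 — Component impedances:
  R: Z = R = 24.9 Ω
  L: Z = jωL = j·948.8·0.002 = 0 + j1.898 Ω
Step 3 — Series combination: Z_total = R + L = 24.9 + j1.898 Ω = 24.97∠4.4° Ω.
Step 4 — Power factor: PF = cos(φ) = Re(Z)/|Z| = 24.9/24.972 = 0.9971.
Step 5 — Type: Im(Z) = 1.898 ⇒ lagging (phase φ = 4.4°).

PF = 0.9971 (lagging, φ = 4.4°)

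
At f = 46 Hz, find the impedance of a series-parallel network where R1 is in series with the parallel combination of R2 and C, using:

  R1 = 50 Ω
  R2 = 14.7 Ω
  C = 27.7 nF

Step 1 — Angular frequency: ω = 2π·f = 2π·46 = 289 rad/s.
Step 2 — Component impedances:
  R1: Z = R = 50 Ω
  R2: Z = R = 14.7 Ω
  C: Z = 1/(jωC) = -j/(ω·C) = 0 - j1.249e+05 Ω
Step 3 — Parallel branch: R2 || C = 1/(1/R2 + 1/C) = 14.7 - j0.00173 Ω.
Step 4 — Series with R1: Z_total = R1 + (R2 || C) = 64.7 - j0.00173 Ω = 64.7∠-0.0° Ω.

Z = 64.7 - j0.00173 Ω = 64.7∠-0.0° Ω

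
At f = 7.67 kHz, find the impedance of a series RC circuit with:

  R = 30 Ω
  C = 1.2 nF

Step 1 — Angular frequency: ω = 2π·f = 2π·7670 = 4.819e+04 rad/s.
Step 2 — Component impedances:
  R: Z = R = 30 Ω
  C: Z = 1/(jωC) = -j/(ω·C) = 0 - j1.729e+04 Ω
Step 3 — Series combination: Z_total = R + C = 30 - j1.729e+04 Ω = 1.729e+04∠-89.9° Ω.

Z = 30 - j1.729e+04 Ω = 1.729e+04∠-89.9° Ω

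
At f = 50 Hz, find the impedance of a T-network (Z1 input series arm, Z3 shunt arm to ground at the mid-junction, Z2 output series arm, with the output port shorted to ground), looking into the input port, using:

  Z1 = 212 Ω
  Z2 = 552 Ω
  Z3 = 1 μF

Step 1 — Angular frequency: ω = 2π·f = 2π·50 = 314.2 rad/s.
Step 2 — Component impedances:
  Z1: Z = R = 212 Ω
  Z2: Z = R = 552 Ω
  Z3: Z = 1/(jωC) = -j/(ω·C) = 0 - j3183 Ω
Step 3 — With the output port shorted to ground, the output series arm Z2 runs from the junction to ground; the shunt arm Z3 also runs from the junction to ground. They appear in parallel: Z3 || Z2 = 535.9 - j92.93 Ω.
Step 4 — Series with input arm Z1: Z_in = Z1 + (Z3 || Z2) = 747.9 - j92.93 Ω = 753.6∠-7.1° Ω.

Z = 747.9 - j92.93 Ω = 753.6∠-7.1° Ω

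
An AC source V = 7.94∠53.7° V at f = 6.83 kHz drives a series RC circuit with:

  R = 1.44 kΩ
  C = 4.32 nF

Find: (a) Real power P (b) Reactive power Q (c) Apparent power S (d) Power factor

Step 1 — Angular frequency: ω = 2π·f = 2π·6830 = 4.291e+04 rad/s.
Step 2 — Component impedances:
  R: Z = R = 1440 Ω
  C: Z = 1/(jωC) = -j/(ω·C) = 0 - j5394 Ω
Step 3 — Series combination: Z_total = R + C = 1440 - j5394 Ω = 5583∠-75.1° Ω.
Step 4 — Source phasor: V = 7.94∠53.7° V = 4.701 + j6.399 V.
Step 5 — Current: I = V / Z = -0.0008902 + j0.001109 A = 0.001422∠128.8° A.
Step 6 — Complex power: S = V·I* = 0.002913 - j0.01091 VA.
Step 7 — Real power: P = Re(S) = 0.002913 W.
Step 8 — Reactive power: Q = Im(S) = -0.01091 VAR.
Step 9 — Apparent power: |S| = 0.01129 VA.
Step 10 — Power factor: PF = P/|S| = 0.2579 (leading).

(a) P = 0.002913 W  (b) Q = -0.01091 VAR  (c) S = 0.01129 VA  (d) PF = 0.2579 (leading)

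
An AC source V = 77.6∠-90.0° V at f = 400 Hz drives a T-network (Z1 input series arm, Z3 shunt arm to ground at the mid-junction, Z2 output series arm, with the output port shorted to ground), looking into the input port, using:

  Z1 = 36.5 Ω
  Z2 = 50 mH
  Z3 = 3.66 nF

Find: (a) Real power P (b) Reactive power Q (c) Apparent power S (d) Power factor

Step 1 — Angular frequency: ω = 2π·f = 2π·400 = 2513 rad/s.
Step 2 — Component impedances:
  Z1: Z = R = 36.5 Ω
  Z2: Z = jωL = j·2513·0.05 = 0 + j125.7 Ω
  Z3: Z = 1/(jωC) = -j/(ω·C) = 0 - j1.087e+05 Ω
Step 3 — With the output port shorted to ground, the output series arm Z2 runs from the junction to ground; the shunt arm Z3 also runs from the junction to ground. They appear in parallel: Z3 || Z2 = 0 + j125.8 Ω.
Step 4 — Series with input arm Z1: Z_in = Z1 + (Z3 || Z2) = 36.5 + j125.8 Ω = 131∠73.8° Ω.
Step 5 — Source phasor: V = 77.6∠-90.0° V = 0 - j77.6 V.
Step 6 — Current: I = V / Z = -0.5689 - j0.1651 A = 0.5924∠-163.8° A.
Step 7 — Complex power: S = V·I* = 12.81 + j44.15 VA.
Step 8 — Real power: P = Re(S) = 12.81 W.
Step 9 — Reactive power: Q = Im(S) = 44.15 VAR.
Step 10 — Apparent power: |S| = 45.97 VA.
Step 11 — Power factor: PF = P/|S| = 0.2786 (lagging).

(a) P = 12.81 W  (b) Q = 44.15 VAR  (c) S = 45.97 VA  (d) PF = 0.2786 (lagging)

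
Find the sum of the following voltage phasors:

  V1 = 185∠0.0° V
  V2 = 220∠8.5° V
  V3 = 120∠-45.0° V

Step 1 — Convert each phasor to rectangular form:
  V1 = 185·(cos(0.0°) + j·sin(0.0°)) = 185 V
  V2 = 220·(cos(8.5°) + j·sin(8.5°)) = 217.6 + j32.52 V
  V3 = 120·(cos(-45.0°) + j·sin(-45.0°)) = 84.85 - j84.85 V
Step 2 — Sum components: V_total = 487.4 - j52.33 V.
Step 3 — Convert to polar: |V_total| = 490.2 V, ∠V_total = -6.1°.

V_total = 490.2∠-6.1° V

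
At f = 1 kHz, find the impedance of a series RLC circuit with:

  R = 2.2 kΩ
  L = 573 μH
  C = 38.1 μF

Step 1 — Angular frequency: ω = 2π·f = 2π·1000 = 6283 rad/s.
Step 2 — Component impedances:
  R: Z = R = 2200 Ω
  L: Z = jωL = j·6283·0.000573 = 0 + j3.6 Ω
  C: Z = 1/(jωC) = -j/(ω·C) = 0 - j4.177 Ω
Step 3 — Series combination: Z_total = R + L + C = 2200 - j0.577 Ω = 2200∠-0.0° Ω.

Z = 2200 - j0.577 Ω = 2200∠-0.0° Ω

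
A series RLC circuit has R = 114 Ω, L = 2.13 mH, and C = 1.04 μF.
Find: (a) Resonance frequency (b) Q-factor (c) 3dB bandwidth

Step 1 — Resonance: ω₀ = 1/√(LC) = 1/√(0.00213·1.04e-06) = 2.125e+04 rad/s.
Step 2 — f₀ = ω₀/(2π) = 3382 Hz.
Step 3 — Series Q: Q = ω₀L/R = 2.125e+04·0.00213/114 = 0.397.
Step 4 — Bandwidth: Δω = ω₀/Q = 5.352e+04 rad/s; BW = Δω/(2π) = 8518 Hz.

(a) f₀ = 3382 Hz  (b) Q = 0.397  (c) BW = 8518 Hz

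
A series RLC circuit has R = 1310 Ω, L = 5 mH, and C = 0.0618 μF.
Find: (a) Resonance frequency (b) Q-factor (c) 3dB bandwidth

Step 1 — Resonance: ω₀ = 1/√(LC) = 1/√(0.005·6.18e-08) = 5.689e+04 rad/s.
Step 2 — f₀ = ω₀/(2π) = 9054 Hz.
Step 3 — Series Q: Q = ω₀L/R = 5.689e+04·0.005/1310 = 0.2171.
Step 4 — Bandwidth: Δω = ω₀/Q = 2.62e+05 rad/s; BW = Δω/(2π) = 4.17e+04 Hz.

(a) f₀ = 9054 Hz  (b) Q = 0.2171  (c) BW = 4.17e+04 Hz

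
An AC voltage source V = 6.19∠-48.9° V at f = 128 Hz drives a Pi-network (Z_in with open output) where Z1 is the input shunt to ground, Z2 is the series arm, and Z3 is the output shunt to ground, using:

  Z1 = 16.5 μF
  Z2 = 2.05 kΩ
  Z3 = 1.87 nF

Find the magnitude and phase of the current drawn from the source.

Step 1 — Angular frequency: ω = 2π·f = 2π·128 = 804.2 rad/s.
Step 2 — Component impedances:
  Z1: Z = 1/(jωC) = -j/(ω·C) = 0 - j75.36 Ω
  Z2: Z = R = 2050 Ω
  Z3: Z = 1/(jωC) = -j/(ω·C) = 0 - j6.649e+05 Ω
Step 3 — With open output, the series arm Z2 and the output shunt Z3 appear in series to ground: Z2 + Z3 = 2050 - j6.649e+05 Ω.
Step 4 — Parallel with input shunt Z1: Z_in = Z1 || (Z2 + Z3) = 2.632e-05 - j75.35 Ω = 75.35∠-90.0° Ω.
Step 5 — Source phasor: V = 6.19∠-48.9° V = 4.069 - j4.665 V.
Step 6 — Ohm's law: I = V / Z_total = (4.069 - j4.665) / (2.632e-05 - j75.35) = 0.06191 + j0.054 A.
Step 7 — Convert to polar: |I| = 0.08215 A, ∠I = 41.1°.

I = 0.08215∠41.1° A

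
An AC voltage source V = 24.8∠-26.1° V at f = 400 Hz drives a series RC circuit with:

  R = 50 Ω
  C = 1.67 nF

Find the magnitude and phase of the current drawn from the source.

Step 1 — Angular frequency: ω = 2π·f = 2π·400 = 2513 rad/s.
Step 2 — Component impedances:
  R: Z = R = 50 Ω
  C: Z = 1/(jωC) = -j/(ω·C) = 0 - j2.383e+05 Ω
Step 3 — Series combination: Z_total = R + C = 50 - j2.383e+05 Ω = 2.383e+05∠-90.0° Ω.
Step 4 — Source phasor: V = 24.8∠-26.1° V = 22.27 - j10.91 V.
Step 5 — Ohm's law: I = V / Z_total = (22.27 - j10.91) / (50 - j2.383e+05) = 4.581e-05 + j9.347e-05 A.
Step 6 — Convert to polar: |I| = 0.0001041 A, ∠I = 63.9°.

I = 0.0001041∠63.9° A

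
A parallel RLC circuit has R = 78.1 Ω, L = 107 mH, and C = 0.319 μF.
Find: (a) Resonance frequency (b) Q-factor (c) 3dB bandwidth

Step 1 — Resonance: ω₀ = 1/√(LC) = 1/√(0.107·3.19e-07) = 5413 rad/s.
Step 2 — f₀ = ω₀/(2π) = 861.5 Hz.
Step 3 — Parallel Q: Q = R/(ω₀L) = 78.1/(5413·0.107) = 0.1349.
Step 4 — Bandwidth: Δω = ω₀/Q = 4.014e+04 rad/s; BW = Δω/(2π) = 6388 Hz.

(a) f₀ = 861.5 Hz  (b) Q = 0.1349  (c) BW = 6388 Hz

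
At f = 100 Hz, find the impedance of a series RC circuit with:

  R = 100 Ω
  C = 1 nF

Step 1 — Angular frequency: ω = 2π·f = 2π·100 = 628.3 rad/s.
Step 2 — Component impedances:
  R: Z = R = 100 Ω
  C: Z = 1/(jωC) = -j/(ω·C) = 0 - j1.592e+06 Ω
Step 3 — Series combination: Z_total = R + C = 100 - j1.592e+06 Ω = 1.592e+06∠-90.0° Ω.

Z = 100 - j1.592e+06 Ω = 1.592e+06∠-90.0° Ω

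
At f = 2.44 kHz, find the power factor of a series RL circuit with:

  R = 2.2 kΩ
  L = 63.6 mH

Step 1 — Angular frequency: ω = 2π·f = 2π·2440 = 1.533e+04 rad/s.
Step 2 — Component impedances:
  R: Z = R = 2200 Ω
  L: Z = jωL = j·1.533e+04·0.0636 = 0 + j975 Ω
Step 3 — Series combination: Z_total = R + L = 2200 + j975 Ω = 2406∠23.9° Ω.
Step 4 — Power factor: PF = cos(φ) = Re(Z)/|Z| = 2200/2406.4 = 0.9142.
Step 5 — Type: Im(Z) = 975 ⇒ lagging (phase φ = 23.9°).

PF = 0.9142 (lagging, φ = 23.9°)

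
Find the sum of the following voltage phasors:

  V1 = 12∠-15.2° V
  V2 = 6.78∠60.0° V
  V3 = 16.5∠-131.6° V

Step 1 — Convert each phasor to rectangular form:
  V1 = 12·(cos(-15.2°) + j·sin(-15.2°)) = 11.58 - j3.146 V
  V2 = 6.78·(cos(60.0°) + j·sin(60.0°)) = 3.39 + j5.872 V
  V3 = 16.5·(cos(-131.6°) + j·sin(-131.6°)) = -10.95 - j12.34 V
Step 2 — Sum components: V_total = 4.015 - j9.613 V.
Step 3 — Convert to polar: |V_total| = 10.42 V, ∠V_total = -67.3°.

V_total = 10.42∠-67.3° V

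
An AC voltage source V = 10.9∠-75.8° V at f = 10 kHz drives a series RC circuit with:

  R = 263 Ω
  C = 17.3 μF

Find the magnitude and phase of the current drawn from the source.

Step 1 — Angular frequency: ω = 2π·f = 2π·1e+04 = 6.283e+04 rad/s.
Step 2 — Component impedances:
  R: Z = R = 263 Ω
  C: Z = 1/(jωC) = -j/(ω·C) = 0 - j0.92 Ω
Step 3 — Series combination: Z_total = R + C = 263 - j0.92 Ω = 263∠-0.2° Ω.
Step 4 — Source phasor: V = 10.9∠-75.8° V = 2.674 - j10.57 V.
Step 5 — Ohm's law: I = V / Z_total = (2.674 - j10.57) / (263 - j0.92) = 0.01031 - j0.04014 A.
Step 6 — Convert to polar: |I| = 0.04144 A, ∠I = -75.6°.

I = 0.04144∠-75.6° A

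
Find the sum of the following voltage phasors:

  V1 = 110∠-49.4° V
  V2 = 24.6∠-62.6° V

Step 1 — Convert each phasor to rectangular form:
  V1 = 110·(cos(-49.4°) + j·sin(-49.4°)) = 71.59 - j83.52 V
  V2 = 24.6·(cos(-62.6°) + j·sin(-62.6°)) = 11.32 - j21.84 V
Step 2 — Sum components: V_total = 82.91 - j105.4 V.
Step 3 — Convert to polar: |V_total| = 134.1 V, ∠V_total = -51.8°.

V_total = 134.1∠-51.8° V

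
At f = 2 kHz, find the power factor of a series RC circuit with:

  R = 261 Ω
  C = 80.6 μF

Step 1 — Angular frequency: ω = 2π·f = 2π·2000 = 1.257e+04 rad/s.
Step 2 — Component impedances:
  R: Z = R = 261 Ω
  C: Z = 1/(jωC) = -j/(ω·C) = 0 - j0.9873 Ω
Step 3 — Series combination: Z_total = R + C = 261 - j0.9873 Ω = 261∠-0.2° Ω.
Step 4 — Power factor: PF = cos(φ) = Re(Z)/|Z| = 261/261 = 1.
Step 5 — Type: Im(Z) = -0.9873 ⇒ leading (phase φ = -0.2°).

PF = 1 (leading, φ = -0.2°)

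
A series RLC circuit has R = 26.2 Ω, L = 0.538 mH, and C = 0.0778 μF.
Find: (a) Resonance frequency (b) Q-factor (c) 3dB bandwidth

Step 1 — Resonance: ω₀ = 1/√(LC) = 1/√(0.000538·7.78e-08) = 1.546e+05 rad/s.
Step 2 — f₀ = ω₀/(2π) = 2.46e+04 Hz.
Step 3 — Series Q: Q = ω₀L/R = 1.546e+05·0.000538/26.2 = 3.174.
Step 4 — Bandwidth: Δω = ω₀/Q = 4.87e+04 rad/s; BW = Δω/(2π) = 7751 Hz.

(a) f₀ = 2.46e+04 Hz  (b) Q = 3.174  (c) BW = 7751 Hz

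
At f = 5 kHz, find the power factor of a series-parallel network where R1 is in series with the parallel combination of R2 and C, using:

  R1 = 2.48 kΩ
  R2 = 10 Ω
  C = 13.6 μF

Step 1 — Angular frequency: ω = 2π·f = 2π·5000 = 3.142e+04 rad/s.
Step 2 — Component impedances:
  R1: Z = R = 2480 Ω
  R2: Z = R = 10 Ω
  C: Z = 1/(jωC) = -j/(ω·C) = 0 - j2.341 Ω
Step 3 — Parallel branch: R2 || C = 1/(1/R2 + 1/C) = 0.5194 - j2.219 Ω.
Step 4 — Series with R1: Z_total = R1 + (R2 || C) = 2481 - j2.219 Ω = 2481∠-0.1° Ω.
Step 5 — Power factor: PF = cos(φ) = Re(Z)/|Z| = 2481/2481 = 1.
Step 6 — Type: Im(Z) = -2.219 ⇒ leading (phase φ = -0.1°).

PF = 1 (leading, φ = -0.1°)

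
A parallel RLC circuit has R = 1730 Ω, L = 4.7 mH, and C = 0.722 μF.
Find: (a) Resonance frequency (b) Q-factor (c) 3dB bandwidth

Step 1 — Resonance: ω₀ = 1/√(LC) = 1/√(0.0047·7.22e-07) = 1.717e+04 rad/s.
Step 2 — f₀ = ω₀/(2π) = 2732 Hz.
Step 3 — Parallel Q: Q = R/(ω₀L) = 1730/(1.717e+04·0.0047) = 21.44.
Step 4 — Bandwidth: Δω = ω₀/Q = 800.6 rad/s; BW = Δω/(2π) = 127.4 Hz.

(a) f₀ = 2732 Hz  (b) Q = 21.44  (c) BW = 127.4 Hz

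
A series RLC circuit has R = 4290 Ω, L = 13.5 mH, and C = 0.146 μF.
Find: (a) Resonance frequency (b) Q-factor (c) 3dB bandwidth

Step 1 — Resonance condition Im(Z)=0 gives ω₀ = 1/√(LC).
Step 2 — ω₀ = 1/√(0.0135·1.46e-07) = 2.252e+04 rad/s.
Step 3 — f₀ = ω₀/(2π) = 3585 Hz.
Step 4 — Series Q: Q = ω₀L/R = 2.252e+04·0.0135/4290 = 0.07088.
Step 5 — 3dB bandwidth: Δω = ω₀/Q = 3.178e+05 rad/s; BW = Δω/(2π) = 5.058e+04 Hz.

(a) f₀ = 3585 Hz  (b) Q = 0.07088  (c) BW = 5.058e+04 Hz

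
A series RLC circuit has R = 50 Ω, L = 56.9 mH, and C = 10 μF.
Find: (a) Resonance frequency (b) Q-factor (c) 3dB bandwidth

Step 1 — Resonance: ω₀ = 1/√(LC) = 1/√(0.0569·1e-05) = 1326 rad/s.
Step 2 — f₀ = ω₀/(2π) = 211 Hz.
Step 3 — Series Q: Q = ω₀L/R = 1326·0.0569/50 = 1.509.
Step 4 — Bandwidth: Δω = ω₀/Q = 878.7 rad/s; BW = Δω/(2π) = 139.9 Hz.

(a) f₀ = 211 Hz  (b) Q = 1.509  (c) BW = 139.9 Hz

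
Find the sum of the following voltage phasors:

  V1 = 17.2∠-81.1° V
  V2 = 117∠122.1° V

Step 1 — Convert each phasor to rectangular form:
  V1 = 17.2·(cos(-81.1°) + j·sin(-81.1°)) = 2.661 - j16.99 V
  V2 = 117·(cos(122.1°) + j·sin(122.1°)) = -62.17 + j99.11 V
Step 2 — Sum components: V_total = -59.51 + j82.12 V.
Step 3 — Convert to polar: |V_total| = 101.4 V, ∠V_total = 125.9°.

V_total = 101.4∠125.9° V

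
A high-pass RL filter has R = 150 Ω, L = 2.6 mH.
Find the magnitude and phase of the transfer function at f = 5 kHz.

Step 1 — Angular frequency: ω = 2π·5000 = 3.142e+04 rad/s.
Step 2 — Transfer function: H(jω) = jωL/(R + jωL).
Step 3 — Numerator jωL = j·81.68; denominator R + jωL = 150 + j81.68.
Step 4 — H = 0.2287 + j0.42.
Step 5 — Magnitude: |H| = 0.4782 (-6.4 dB); phase: φ = 61.4°.

|H| = 0.4782 (-6.4 dB), φ = 61.4°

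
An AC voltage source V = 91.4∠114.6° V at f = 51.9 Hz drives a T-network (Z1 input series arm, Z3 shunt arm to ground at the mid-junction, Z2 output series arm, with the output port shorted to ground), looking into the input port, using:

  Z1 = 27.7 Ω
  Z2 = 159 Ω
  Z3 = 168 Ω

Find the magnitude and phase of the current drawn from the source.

Step 1 — Angular frequency: ω = 2π·f = 2π·51.9 = 326.1 rad/s.
Step 2 — Component impedances:
  Z1: Z = R = 27.7 Ω
  Z2: Z = R = 159 Ω
  Z3: Z = R = 168 Ω
Step 3 — With the output port shorted to ground, the output series arm Z2 runs from the junction to ground; the shunt arm Z3 also runs from the junction to ground. They appear in parallel: Z3 || Z2 = 81.69 Ω.
Step 4 — Series with input arm Z1: Z_in = Z1 + (Z3 || Z2) = 109.4 Ω = 109.4∠0.0° Ω.
Step 5 — Source phasor: V = 91.4∠114.6° V = -38.05 + j83.1 V.
Step 6 — Ohm's law: I = V / Z_total = (-38.05 + j83.1) / (109.4) = -0.3478 + j0.7597 A.
Step 7 — Convert to polar: |I| = 0.8356 A, ∠I = 114.6°.

I = 0.8356∠114.6° A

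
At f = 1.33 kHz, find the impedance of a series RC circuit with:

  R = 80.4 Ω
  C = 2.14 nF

Step 1 — Angular frequency: ω = 2π·f = 2π·1330 = 8357 rad/s.
Step 2 — Component impedances:
  R: Z = R = 80.4 Ω
  C: Z = 1/(jωC) = -j/(ω·C) = 0 - j5.592e+04 Ω
Step 3 — Series combination: Z_total = R + C = 80.4 - j5.592e+04 Ω = 5.592e+04∠-89.9° Ω.

Z = 80.4 - j5.592e+04 Ω = 5.592e+04∠-89.9° Ω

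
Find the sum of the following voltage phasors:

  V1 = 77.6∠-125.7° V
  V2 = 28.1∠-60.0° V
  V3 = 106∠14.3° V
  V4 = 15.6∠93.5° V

Step 1 — Convert each phasor to rectangular form:
  V1 = 77.6·(cos(-125.7°) + j·sin(-125.7°)) = -45.28 - j63.02 V
  V2 = 28.1·(cos(-60.0°) + j·sin(-60.0°)) = 14.05 - j24.34 V
  V3 = 106·(cos(14.3°) + j·sin(14.3°)) = 102.7 + j26.18 V
  V4 = 15.6·(cos(93.5°) + j·sin(93.5°)) = -0.9524 + j15.57 V
Step 2 — Sum components: V_total = 70.53 - j45.6 V.
Step 3 — Convert to polar: |V_total| = 83.99 V, ∠V_total = -32.9°.

V_total = 83.99∠-32.9° V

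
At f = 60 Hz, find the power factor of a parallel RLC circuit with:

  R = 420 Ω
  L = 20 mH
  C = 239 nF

Step 1 — Angular frequency: ω = 2π·f = 2π·60 = 377 rad/s.
Step 2 — Component impedances:
  R: Z = R = 420 Ω
  L: Z = jωL = j·377·0.02 = 0 + j7.54 Ω
  C: Z = 1/(jωC) = -j/(ω·C) = 0 - j1.11e+04 Ω
Step 3 — Parallel combination: 1/Z_total = 1/R + 1/L + 1/C; Z_total = 0.1355 + j7.543 Ω = 7.544∠89.0° Ω.
Step 4 — Power factor: PF = cos(φ) = Re(Z)/|Z| = 0.1355/7.544 = 0.01796.
Step 5 — Type: Im(Z) = 7.543 ⇒ lagging (phase φ = 89.0°).

PF = 0.01796 (lagging, φ = 89.0°)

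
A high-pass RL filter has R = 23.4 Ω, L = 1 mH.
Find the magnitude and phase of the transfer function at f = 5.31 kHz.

Step 1 — Angular frequency: ω = 2π·5310 = 3.336e+04 rad/s.
Step 2 — Transfer function: H(jω) = jωL/(R + jωL).
Step 3 — Numerator jωL = j·33.36; denominator R + jωL = 23.4 + j33.36.
Step 4 — H = 0.6703 + j0.4701.
Step 5 — Magnitude: |H| = 0.8187 (-1.7 dB); phase: φ = 35.0°.

|H| = 0.8187 (-1.7 dB), φ = 35.0°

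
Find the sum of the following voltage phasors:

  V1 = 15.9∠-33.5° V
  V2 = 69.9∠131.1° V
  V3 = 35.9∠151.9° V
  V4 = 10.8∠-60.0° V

Step 1 — Convert each phasor to rectangular form:
  V1 = 15.9·(cos(-33.5°) + j·sin(-33.5°)) = 13.26 - j8.776 V
  V2 = 69.9·(cos(131.1°) + j·sin(131.1°)) = -45.95 + j52.67 V
  V3 = 35.9·(cos(151.9°) + j·sin(151.9°)) = -31.67 + j16.91 V
  V4 = 10.8·(cos(-60.0°) + j·sin(-60.0°)) = 5.4 - j9.353 V
Step 2 — Sum components: V_total = -58.96 + j51.45 V.
Step 3 — Convert to polar: |V_total| = 78.26 V, ∠V_total = 138.9°.

V_total = 78.26∠138.9° V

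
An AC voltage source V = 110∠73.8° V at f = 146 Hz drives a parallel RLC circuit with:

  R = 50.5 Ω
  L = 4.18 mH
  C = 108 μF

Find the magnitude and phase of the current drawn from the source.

Step 1 — Angular frequency: ω = 2π·f = 2π·146 = 917.3 rad/s.
Step 2 — Component impedances:
  R: Z = R = 50.5 Ω
  L: Z = jωL = j·917.3·0.00418 = 0 + j3.835 Ω
  C: Z = 1/(jωC) = -j/(ω·C) = 0 - j10.09 Ω
Step 3 — Parallel combination: 1/Z_total = 1/R + 1/L + 1/C; Z_total = 0.746 + j6.092 Ω = 6.138∠83.0° Ω.
Step 4 — Source phasor: V = 110∠73.8° V = 30.69 + j105.6 V.
Step 5 — Ohm's law: I = V / Z_total = (30.69 + j105.6) / (0.746 + j6.092) = 17.69 - j2.871 A.
Step 6 — Convert to polar: |I| = 17.92 A, ∠I = -9.2°.

I = 17.92∠-9.2° A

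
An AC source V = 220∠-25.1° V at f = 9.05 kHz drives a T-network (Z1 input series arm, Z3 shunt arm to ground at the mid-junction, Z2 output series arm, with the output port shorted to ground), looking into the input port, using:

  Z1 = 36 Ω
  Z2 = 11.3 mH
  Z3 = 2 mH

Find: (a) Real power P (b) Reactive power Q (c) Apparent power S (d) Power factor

Step 1 — Angular frequency: ω = 2π·f = 2π·9050 = 5.686e+04 rad/s.
Step 2 — Component impedances:
  Z1: Z = R = 36 Ω
  Z2: Z = jωL = j·5.686e+04·0.0113 = 0 + j642.5 Ω
  Z3: Z = jωL = j·5.686e+04·0.002 = 0 + j113.7 Ω
Step 3 — With the output port shorted to ground, the output series arm Z2 runs from the junction to ground; the shunt arm Z3 also runs from the junction to ground. They appear in parallel: Z3 || Z2 = 0 + j96.62 Ω.
Step 4 — Series with input arm Z1: Z_in = Z1 + (Z3 || Z2) = 36 + j96.62 Ω = 103.1∠69.6° Ω.
Step 5 — Source phasor: V = 220∠-25.1° V = 199.2 - j93.32 V.
Step 6 — Current: I = V / Z = -0.1736 - j2.127 A = 2.134∠-94.7° A.
Step 7 — Complex power: S = V·I* = 163.9 + j439.9 VA.
Step 8 — Real power: P = Re(S) = 163.9 W.
Step 9 — Reactive power: Q = Im(S) = 439.9 VAR.
Step 10 — Apparent power: |S| = 469.4 VA.
Step 11 — Power factor: PF = P/|S| = 0.3491 (lagging).

(a) P = 163.9 W  (b) Q = 439.9 VAR  (c) S = 469.4 VA  (d) PF = 0.3491 (lagging)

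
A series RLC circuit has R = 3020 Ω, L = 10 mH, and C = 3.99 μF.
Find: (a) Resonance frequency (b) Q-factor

Step 1 — Resonance condition Im(Z)=0 gives ω₀ = 1/√(LC).
Step 2 — ω₀ = 1/√(0.01·3.99e-06) = 5006 rad/s.
Step 3 — f₀ = ω₀/(2π) = 796.8 Hz.
Step 4 — Series Q: Q = ω₀L/R = 5006·0.01/3020 = 0.01658.

(a) f₀ = 796.8 Hz  (b) Q = 0.01658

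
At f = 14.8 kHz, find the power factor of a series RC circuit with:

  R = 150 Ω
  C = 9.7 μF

Step 1 — Angular frequency: ω = 2π·f = 2π·1.48e+04 = 9.299e+04 rad/s.
Step 2 — Component impedances:
  R: Z = R = 150 Ω
  C: Z = 1/(jωC) = -j/(ω·C) = 0 - j1.109 Ω
Step 3 — Series combination: Z_total = R + C = 150 - j1.109 Ω = 150∠-0.4° Ω.
Step 4 — Power factor: PF = cos(φ) = Re(Z)/|Z| = 150/150 = 1.
Step 5 — Type: Im(Z) = -1.109 ⇒ leading (phase φ = -0.4°).

PF = 1 (leading, φ = -0.4°)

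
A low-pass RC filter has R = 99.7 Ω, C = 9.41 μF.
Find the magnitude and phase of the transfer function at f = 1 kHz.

Step 1 — Angular frequency: ω = 2π·1000 = 6283 rad/s.
Step 2 — Transfer function: H(jω) = 1/(1 + jωRC).
Step 3 — Denominator: 1 + jωRC = 1 + j·6283·99.7·9.41e-06 = 1 + j5.895.
Step 4 — H = 0.02797 - j0.1649.
Step 5 — Magnitude: |H| = 0.1673 (-15.5 dB); phase: φ = -80.4°.

|H| = 0.1673 (-15.5 dB), φ = -80.4°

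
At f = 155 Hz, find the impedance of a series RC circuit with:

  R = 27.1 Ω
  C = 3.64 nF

Step 1 — Angular frequency: ω = 2π·f = 2π·155 = 973.9 rad/s.
Step 2 — Component impedances:
  R: Z = R = 27.1 Ω
  C: Z = 1/(jωC) = -j/(ω·C) = 0 - j2.821e+05 Ω
Step 3 — Series combination: Z_total = R + C = 27.1 - j2.821e+05 Ω = 2.821e+05∠-90.0° Ω.

Z = 27.1 - j2.821e+05 Ω = 2.821e+05∠-90.0° Ω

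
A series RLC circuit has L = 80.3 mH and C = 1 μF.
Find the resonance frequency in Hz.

Step 1 — Resonance condition Im(Z)=0 gives ω₀ = 1/√(LC).
Step 2 — ω₀ = 1/√(0.0803·1e-06) = 3529 rad/s.
Step 3 — f₀ = ω₀/(2π) = 561.6 Hz.

f₀ = 561.6 Hz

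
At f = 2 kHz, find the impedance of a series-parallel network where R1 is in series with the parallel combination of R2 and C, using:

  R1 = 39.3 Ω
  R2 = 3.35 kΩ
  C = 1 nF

Step 1 — Angular frequency: ω = 2π·f = 2π·2000 = 1.257e+04 rad/s.
Step 2 — Component impedances:
  R1: Z = R = 39.3 Ω
  R2: Z = R = 3350 Ω
  C: Z = 1/(jωC) = -j/(ω·C) = 0 - j7.958e+04 Ω
Step 3 — Parallel branch: R2 || C = 1/(1/R2 + 1/C) = 3344 - j140.8 Ω.
Step 4 — Series with R1: Z_total = R1 + (R2 || C) = 3383 - j140.8 Ω = 3386∠-2.4° Ω.

Z = 3383 - j140.8 Ω = 3386∠-2.4° Ω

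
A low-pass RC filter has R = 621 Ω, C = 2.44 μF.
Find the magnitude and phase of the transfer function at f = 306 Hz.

Step 1 — Angular frequency: ω = 2π·306 = 1923 rad/s.
Step 2 — Transfer function: H(jω) = 1/(1 + jωRC).
Step 3 — Denominator: 1 + jωRC = 1 + j·1923·621·2.44e-06 = 1 + j2.913.
Step 4 — H = 0.1054 - j0.3071.
Step 5 — Magnitude: |H| = 0.3247 (-9.8 dB); phase: φ = -71.1°.

|H| = 0.3247 (-9.8 dB), φ = -71.1°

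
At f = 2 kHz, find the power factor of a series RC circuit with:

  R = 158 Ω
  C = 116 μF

Step 1 — Angular frequency: ω = 2π·f = 2π·2000 = 1.257e+04 rad/s.
Step 2 — Component impedances:
  R: Z = R = 158 Ω
  C: Z = 1/(jωC) = -j/(ω·C) = 0 - j0.686 Ω
Step 3 — Series combination: Z_total = R + C = 158 - j0.686 Ω = 158∠-0.2° Ω.
Step 4 — Power factor: PF = cos(φ) = Re(Z)/|Z| = 158/158 = 1.
Step 5 — Type: Im(Z) = -0.686 ⇒ leading (phase φ = -0.2°).

PF = 1 (leading, φ = -0.2°)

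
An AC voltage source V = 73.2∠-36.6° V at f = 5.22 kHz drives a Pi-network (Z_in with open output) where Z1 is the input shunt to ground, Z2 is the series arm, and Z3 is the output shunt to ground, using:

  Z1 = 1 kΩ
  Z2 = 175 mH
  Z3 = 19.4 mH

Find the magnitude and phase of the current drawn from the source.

Step 1 — Angular frequency: ω = 2π·f = 2π·5220 = 3.28e+04 rad/s.
Step 2 — Component impedances:
  Z1: Z = R = 1000 Ω
  Z2: Z = jωL = j·3.28e+04·0.175 = 0 + j5740 Ω
  Z3: Z = jωL = j·3.28e+04·0.0194 = 0 + j636.3 Ω
Step 3 — With open output, the series arm Z2 and the output shunt Z3 appear in series to ground: Z2 + Z3 = 0 + j6376 Ω.
Step 4 — Parallel with input shunt Z1: Z_in = Z1 || (Z2 + Z3) = 976 + j153.1 Ω = 987.9∠8.9° Ω.
Step 5 — Source phasor: V = 73.2∠-36.6° V = 58.77 - j43.64 V.
Step 6 — Ohm's law: I = V / Z_total = (58.77 - j43.64) / (976 + j153.1) = 0.05192 - j0.05286 A.
Step 7 — Convert to polar: |I| = 0.07409 A, ∠I = -45.5°.

I = 0.07409∠-45.5° A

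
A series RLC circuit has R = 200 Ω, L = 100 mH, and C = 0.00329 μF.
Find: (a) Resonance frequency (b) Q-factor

Step 1 — Resonance condition Im(Z)=0 gives ω₀ = 1/√(LC).
Step 2 — ω₀ = 1/√(0.1·3.29e-09) = 5.513e+04 rad/s.
Step 3 — f₀ = ω₀/(2π) = 8774 Hz.
Step 4 — Series Q: Q = ω₀L/R = 5.513e+04·0.1/200 = 27.57.

(a) f₀ = 8774 Hz  (b) Q = 27.57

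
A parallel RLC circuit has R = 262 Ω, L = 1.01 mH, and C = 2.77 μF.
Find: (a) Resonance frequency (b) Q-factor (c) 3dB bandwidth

Step 1 — Resonance: ω₀ = 1/√(LC) = 1/√(0.00101·2.77e-06) = 1.891e+04 rad/s.
Step 2 — f₀ = ω₀/(2π) = 3009 Hz.
Step 3 — Parallel Q: Q = R/(ω₀L) = 262/(1.891e+04·0.00101) = 13.72.
Step 4 — Bandwidth: Δω = ω₀/Q = 1378 rad/s; BW = Δω/(2π) = 219.3 Hz.

(a) f₀ = 3009 Hz  (b) Q = 13.72  (c) BW = 219.3 Hz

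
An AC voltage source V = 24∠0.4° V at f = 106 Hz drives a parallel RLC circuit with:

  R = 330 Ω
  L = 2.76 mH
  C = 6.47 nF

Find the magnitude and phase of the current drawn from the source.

Step 1 — Angular frequency: ω = 2π·f = 2π·106 = 666 rad/s.
Step 2 — Component impedances:
  R: Z = R = 330 Ω
  L: Z = jωL = j·666·0.00276 = 0 + j1.838 Ω
  C: Z = 1/(jωC) = -j/(ω·C) = 0 - j2.321e+05 Ω
Step 3 — Parallel combination: 1/Z_total = 1/R + 1/L + 1/C; Z_total = 0.01024 + j1.838 Ω = 1.838∠89.7° Ω.
Step 4 — Source phasor: V = 24∠0.4° V = 24 + j0.1676 V.
Step 5 — Ohm's law: I = V / Z_total = (24 + j0.1676) / (0.01024 + j1.838) = 0.1639 - j13.06 A.
Step 6 — Convert to polar: |I| = 13.06 A, ∠I = -89.3°.

I = 13.06∠-89.3° A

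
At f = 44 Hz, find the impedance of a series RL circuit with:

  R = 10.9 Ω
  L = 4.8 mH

Step 1 — Angular frequency: ω = 2π·f = 2π·44 = 276.5 rad/s.
Step 2 — Component impedances:
  R: Z = R = 10.9 Ω
  L: Z = jωL = j·276.5·0.0048 = 0 + j1.327 Ω
Step 3 — Series combination: Z_total = R + L = 10.9 + j1.327 Ω = 10.98∠6.9° Ω.

Z = 10.9 + j1.327 Ω = 10.98∠6.9° Ω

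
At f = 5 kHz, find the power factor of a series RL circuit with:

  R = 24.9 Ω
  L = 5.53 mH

Step 1 — Angular frequency: ω = 2π·f = 2π·5000 = 3.142e+04 rad/s.
Step 2 — Component impedances:
  R: Z = R = 24.9 Ω
  L: Z = jωL = j·3.142e+04·0.00553 = 0 + j173.7 Ω
Step 3 — Series combination: Z_total = R + L = 24.9 + j173.7 Ω = 175.5∠81.8° Ω.
Step 4 — Power factor: PF = cos(φ) = Re(Z)/|Z| = 24.9/175.5 = 0.1419.
Step 5 — Type: Im(Z) = 173.7 ⇒ lagging (phase φ = 81.8°).

PF = 0.1419 (lagging, φ = 81.8°)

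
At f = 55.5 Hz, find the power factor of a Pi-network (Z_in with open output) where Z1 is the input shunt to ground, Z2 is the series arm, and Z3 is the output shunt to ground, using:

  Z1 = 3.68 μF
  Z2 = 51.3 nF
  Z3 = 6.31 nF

Step 1 — Angular frequency: ω = 2π·f = 2π·55.5 = 348.7 rad/s.
Step 2 — Component impedances:
  Z1: Z = 1/(jωC) = -j/(ω·C) = 0 - j779.3 Ω
  Z2: Z = 1/(jωC) = -j/(ω·C) = 0 - j5.59e+04 Ω
  Z3: Z = 1/(jωC) = -j/(ω·C) = 0 - j4.545e+05 Ω
Step 3 — With open output, the series arm Z2 and the output shunt Z3 appear in series to ground: Z2 + Z3 = 0 - j5.104e+05 Ω.
Step 4 — Parallel with input shunt Z1: Z_in = Z1 || (Z2 + Z3) = 0 - j778.1 Ω = 778.1∠-90.0° Ω.
Step 5 — Power factor: PF = cos(φ) = Re(Z)/|Z| = 0/778.1 = 0.
Step 6 — Type: Im(Z) = -778.1 ⇒ leading (phase φ = -90.0°).

PF = 0 (leading, φ = -90.0°)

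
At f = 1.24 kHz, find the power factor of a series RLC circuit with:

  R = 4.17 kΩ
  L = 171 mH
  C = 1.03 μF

Step 1 — Angular frequency: ω = 2π·f = 2π·1240 = 7791 rad/s.
Step 2 — Component impedances:
  R: Z = R = 4170 Ω
  L: Z = jωL = j·7791·0.171 = 0 + j1332 Ω
  C: Z = 1/(jωC) = -j/(ω·C) = 0 - j124.6 Ω
Step 3 — Series combination: Z_total = R + L + C = 4170 + j1208 Ω = 4341∠16.2° Ω.
Step 4 — Power factor: PF = cos(φ) = Re(Z)/|Z| = 4170/4341.4 = 0.9605.
Step 5 — Type: Im(Z) = 1208 ⇒ lagging (phase φ = 16.2°).

PF = 0.9605 (lagging, φ = 16.2°)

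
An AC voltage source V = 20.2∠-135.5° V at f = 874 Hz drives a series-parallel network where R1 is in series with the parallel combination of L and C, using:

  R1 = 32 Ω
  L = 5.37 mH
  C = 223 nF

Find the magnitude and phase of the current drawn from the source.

Step 1 — Angular frequency: ω = 2π·f = 2π·874 = 5492 rad/s.
Step 2 — Component impedances:
  R1: Z = R = 32 Ω
  L: Z = jωL = j·5492·0.00537 = 0 + j29.49 Ω
  C: Z = 1/(jωC) = -j/(ω·C) = 0 - j816.6 Ω
Step 3 — Parallel branch: L || C = 1/(1/L + 1/C) = 0 + j30.59 Ω.
Step 4 — Series with R1: Z_total = R1 + (L || C) = 32 + j30.59 Ω = 44.27∠43.7° Ω.
Step 5 — Source phasor: V = 20.2∠-135.5° V = -14.41 - j14.16 V.
Step 6 — Ohm's law: I = V / Z_total = (-14.41 - j14.16) / (32 + j30.59) = -0.4562 - j0.006264 A.
Step 7 — Convert to polar: |I| = 0.4563 A, ∠I = -179.2°.

I = 0.4563∠-179.2° A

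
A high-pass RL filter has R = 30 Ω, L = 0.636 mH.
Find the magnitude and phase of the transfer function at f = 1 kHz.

Step 1 — Angular frequency: ω = 2π·1000 = 6283 rad/s.
Step 2 — Transfer function: H(jω) = jωL/(R + jωL).
Step 3 — Numerator jωL = j·3.996; denominator R + jωL = 30 + j3.996.
Step 4 — H = 0.01743 + j0.1309.
Step 5 — Magnitude: |H| = 0.132 (-17.6 dB); phase: φ = 82.4°.

|H| = 0.132 (-17.6 dB), φ = 82.4°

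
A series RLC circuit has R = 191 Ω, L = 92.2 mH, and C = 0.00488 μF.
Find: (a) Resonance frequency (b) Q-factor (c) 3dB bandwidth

Step 1 — Resonance condition Im(Z)=0 gives ω₀ = 1/√(LC).
Step 2 — ω₀ = 1/√(0.0922·4.88e-09) = 4.714e+04 rad/s.
Step 3 — f₀ = ω₀/(2π) = 7503 Hz.
Step 4 — Series Q: Q = ω₀L/R = 4.714e+04·0.0922/191 = 22.76.
Step 5 — 3dB bandwidth: Δω = ω₀/Q = 2072 rad/s; BW = Δω/(2π) = 329.7 Hz.

(a) f₀ = 7503 Hz  (b) Q = 22.76  (c) BW = 329.7 Hz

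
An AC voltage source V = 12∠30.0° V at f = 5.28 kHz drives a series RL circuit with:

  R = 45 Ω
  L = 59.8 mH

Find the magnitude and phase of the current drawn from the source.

Step 1 — Angular frequency: ω = 2π·f = 2π·5280 = 3.318e+04 rad/s.
Step 2 — Component impedances:
  R: Z = R = 45 Ω
  L: Z = jωL = j·3.318e+04·0.0598 = 0 + j1984 Ω
Step 3 — Series combination: Z_total = R + L = 45 + j1984 Ω = 1984∠88.7° Ω.
Step 4 — Source phasor: V = 12∠30.0° V = 10.39 + j6 V.
Step 5 — Ohm's law: I = V / Z_total = (10.39 + j6) / (45 + j1984) = 0.003142 - j0.005167 A.
Step 6 — Convert to polar: |I| = 0.006047 A, ∠I = -58.7°.

I = 0.006047∠-58.7° A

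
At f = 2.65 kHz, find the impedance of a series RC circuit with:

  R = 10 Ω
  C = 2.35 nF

Step 1 — Angular frequency: ω = 2π·f = 2π·2650 = 1.665e+04 rad/s.
Step 2 — Component impedances:
  R: Z = R = 10 Ω
  C: Z = 1/(jωC) = -j/(ω·C) = 0 - j2.556e+04 Ω
Step 3 — Series combination: Z_total = R + C = 10 - j2.556e+04 Ω = 2.556e+04∠-90.0° Ω.

Z = 10 - j2.556e+04 Ω = 2.556e+04∠-90.0° Ω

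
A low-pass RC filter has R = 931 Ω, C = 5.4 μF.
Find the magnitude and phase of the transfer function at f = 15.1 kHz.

Step 1 — Angular frequency: ω = 2π·1.51e+04 = 9.488e+04 rad/s.
Step 2 — Transfer function: H(jω) = 1/(1 + jωRC).
Step 3 — Denominator: 1 + jωRC = 1 + j·9.488e+04·931·5.4e-06 = 1 + j477.
Step 4 — H = 4.395e-06 - j0.002097.
Step 5 — Magnitude: |H| = 0.002097 (-53.6 dB); phase: φ = -89.9°.

|H| = 0.002097 (-53.6 dB), φ = -89.9°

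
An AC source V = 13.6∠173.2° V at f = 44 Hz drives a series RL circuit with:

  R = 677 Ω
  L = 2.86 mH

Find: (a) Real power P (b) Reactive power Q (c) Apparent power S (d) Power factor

Step 1 — Angular frequency: ω = 2π·f = 2π·44 = 276.5 rad/s.
Step 2 — Component impedances:
  R: Z = R = 677 Ω
  L: Z = jωL = j·276.5·0.00286 = 0 + j0.7907 Ω
Step 3 — Series combination: Z_total = R + L = 677 + j0.7907 Ω = 677∠0.1° Ω.
Step 4 — Source phasor: V = 13.6∠173.2° V = -13.5 + j1.61 V.
Step 5 — Current: I = V / Z = -0.01994 + j0.002402 A = 0.02009∠173.1° A.
Step 6 — Complex power: S = V·I* = 0.2732 + j0.0003191 VA.
Step 7 — Real power: P = Re(S) = 0.2732 W.
Step 8 — Reactive power: Q = Im(S) = 0.0003191 VAR.
Step 9 — Apparent power: |S| = 0.2732 VA.
Step 10 — Power factor: PF = P/|S| = 1 (lagging).

(a) P = 0.2732 W  (b) Q = 0.0003191 VAR  (c) S = 0.2732 VA  (d) PF = 1 (lagging)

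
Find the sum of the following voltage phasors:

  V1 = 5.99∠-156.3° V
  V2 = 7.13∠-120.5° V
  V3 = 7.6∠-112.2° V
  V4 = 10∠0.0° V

Step 1 — Convert each phasor to rectangular form:
  V1 = 5.99·(cos(-156.3°) + j·sin(-156.3°)) = -5.485 - j2.408 V
  V2 = 7.13·(cos(-120.5°) + j·sin(-120.5°)) = -3.619 - j6.143 V
  V3 = 7.6·(cos(-112.2°) + j·sin(-112.2°)) = -2.872 - j7.037 V
  V4 = 10·(cos(0.0°) + j·sin(0.0°)) = 10 V
Step 2 — Sum components: V_total = -1.975 - j15.59 V.
Step 3 — Convert to polar: |V_total| = 15.71 V, ∠V_total = -97.2°.

V_total = 15.71∠-97.2° V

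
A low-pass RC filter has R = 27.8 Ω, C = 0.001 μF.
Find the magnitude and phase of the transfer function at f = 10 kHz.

Step 1 — Angular frequency: ω = 2π·1e+04 = 6.283e+04 rad/s.
Step 2 — Transfer function: H(jω) = 1/(1 + jωRC).
Step 3 — Denominator: 1 + jωRC = 1 + j·6.283e+04·27.8·1e-09 = 1 + j0.001747.
Step 4 — H = 1 - j0.001747.
Step 5 — Magnitude: |H| = 1 (-0.0 dB); phase: φ = -0.1°.

|H| = 1 (-0.0 dB), φ = -0.1°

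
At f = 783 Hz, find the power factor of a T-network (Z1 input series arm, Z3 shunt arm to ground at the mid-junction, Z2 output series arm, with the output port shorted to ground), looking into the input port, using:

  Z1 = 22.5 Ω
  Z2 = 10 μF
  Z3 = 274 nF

Step 1 — Angular frequency: ω = 2π·f = 2π·783 = 4920 rad/s.
Step 2 — Component impedances:
  Z1: Z = R = 22.5 Ω
  Z2: Z = 1/(jωC) = -j/(ω·C) = 0 - j20.33 Ω
  Z3: Z = 1/(jωC) = -j/(ω·C) = 0 - j741.8 Ω
Step 3 — With the output port shorted to ground, the output series arm Z2 runs from the junction to ground; the shunt arm Z3 also runs from the junction to ground. They appear in parallel: Z3 || Z2 = 0 - j19.78 Ω.
Step 4 — Series with input arm Z1: Z_in = Z1 + (Z3 || Z2) = 22.5 - j19.78 Ω = 29.96∠-41.3° Ω.
Step 5 — Power factor: PF = cos(φ) = Re(Z)/|Z| = 22.5/29.96 = 0.751.
Step 6 — Type: Im(Z) = -19.78 ⇒ leading (phase φ = -41.3°).

PF = 0.751 (leading, φ = -41.3°)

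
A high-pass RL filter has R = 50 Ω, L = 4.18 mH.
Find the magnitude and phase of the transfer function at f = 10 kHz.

Step 1 — Angular frequency: ω = 2π·1e+04 = 6.283e+04 rad/s.
Step 2 — Transfer function: H(jω) = jωL/(R + jωL).
Step 3 — Numerator jωL = j·262.6; denominator R + jωL = 50 + j262.6.
Step 4 — H = 0.965 + j0.1837.
Step 5 — Magnitude: |H| = 0.9824 (-0.2 dB); phase: φ = 10.8°.

|H| = 0.9824 (-0.2 dB), φ = 10.8°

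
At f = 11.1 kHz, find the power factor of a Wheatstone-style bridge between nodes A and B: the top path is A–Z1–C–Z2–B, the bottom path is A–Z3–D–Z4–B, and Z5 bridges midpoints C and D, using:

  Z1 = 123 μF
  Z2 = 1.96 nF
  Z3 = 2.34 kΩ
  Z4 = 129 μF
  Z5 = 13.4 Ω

Step 1 — Angular frequency: ω = 2π·f = 2π·1.11e+04 = 6.974e+04 rad/s.
Step 2 — Component impedances:
  Z1: Z = 1/(jωC) = -j/(ω·C) = 0 - j0.1166 Ω
  Z2: Z = 1/(jωC) = -j/(ω·C) = 0 - j7315 Ω
  Z3: Z = R = 2340 Ω
  Z4: Z = 1/(jωC) = -j/(ω·C) = 0 - j0.1111 Ω
  Z5: Z = R = 13.4 Ω
Step 3 — Bridge requires nodal analysis (the Z5 bridge couples midpoints C and D, so the two paths cannot be reduced to a simple series/parallel combination). Setting node B to ground and injecting 1 A at node A, the 3-node admittance system at A, C, D solves to V_A = Z_AB = 13.32 - j0.2507 Ω = 13.33∠-1.1° Ω.
Step 4 — Power factor: PF = cos(φ) = Re(Z)/|Z| = 13.323/13.326 = 0.9998.
Step 5 — Type: Im(Z) = -0.2507 ⇒ leading (phase φ = -1.1°).

PF = 0.9998 (leading, φ = -1.1°)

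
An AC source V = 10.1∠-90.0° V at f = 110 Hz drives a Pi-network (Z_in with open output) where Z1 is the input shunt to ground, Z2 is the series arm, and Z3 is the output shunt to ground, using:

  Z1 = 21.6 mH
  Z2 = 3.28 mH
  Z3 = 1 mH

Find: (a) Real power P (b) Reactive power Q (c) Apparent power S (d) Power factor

Step 1 — Angular frequency: ω = 2π·f = 2π·110 = 691.2 rad/s.
Step 2 — Component impedances:
  Z1: Z = jωL = j·691.2·0.0216 = 0 + j14.93 Ω
  Z2: Z = jωL = j·691.2·0.00328 = 0 + j2.267 Ω
  Z3: Z = jωL = j·691.2·0.001 = 0 + j0.6912 Ω
Step 3 — With open output, the series arm Z2 and the output shunt Z3 appear in series to ground: Z2 + Z3 = 0 + j2.958 Ω.
Step 4 — Parallel with input shunt Z1: Z_in = Z1 || (Z2 + Z3) = 0 + j2.469 Ω = 2.469∠90.0° Ω.
Step 5 — Source phasor: V = 10.1∠-90.0° V = 0 - j10.1 V.
Step 6 — Current: I = V / Z = -4.091 A = 4.091∠-180.0° A.
Step 7 — Complex power: S = V·I* = 0 + j41.32 VA.
Step 8 — Real power: P = Re(S) = 0 W.
Step 9 — Reactive power: Q = Im(S) = 41.32 VAR.
Step 10 — Apparent power: |S| = 41.32 VA.
Step 11 — Power factor: PF = P/|S| = 0 (lagging).

(a) P = 0 W  (b) Q = 41.32 VAR  (c) S = 41.32 VA  (d) PF = 0 (lagging)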